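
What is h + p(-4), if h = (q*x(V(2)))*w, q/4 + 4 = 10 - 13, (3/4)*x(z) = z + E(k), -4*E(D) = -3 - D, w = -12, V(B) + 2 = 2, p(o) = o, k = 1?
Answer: 444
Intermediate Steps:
V(B) = 0 (V(B) = -2 + 2 = 0)
E(D) = ¾ + D/4 (E(D) = -(-3 - D)/4 = ¾ + D/4)
x(z) = 4/3 + 4*z/3 (x(z) = 4*(z + (¾ + (¼)*1))/3 = 4*(z + (¾ + ¼))/3 = 4*(z + 1)/3 = 4*(1 + z)/3 = 4/3 + 4*z/3)
q = -28 (q = -16 + 4*(10 - 13) = -16 + 4*(-3) = -16 - 12 = -28)
h = 448 (h = -28*(4/3 + (4/3)*0)*(-12) = -28*(4/3 + 0)*(-12) = -28*4/3*(-12) = -112/3*(-12) = 448)
h + p(-4) = 448 - 4 = 444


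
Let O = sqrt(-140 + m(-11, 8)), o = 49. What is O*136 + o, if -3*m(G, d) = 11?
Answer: 49 + 136*I*sqrt(1293)/3 ≈ 49.0 + 1630.1*I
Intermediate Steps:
m(G, d) = -11/3 (m(G, d) = -1/3*11 = -11/3)
O = I*sqrt(1293)/3 (O = sqrt(-140 - 11/3) = sqrt(-431/3) = I*sqrt(1293)/3 ≈ 11.986*I)
O*136 + o = (I*sqrt(1293)/3)*136 + 49 = 136*I*sqrt(1293)/3 + 49 = 49 + 136*I*sqrt(1293)/3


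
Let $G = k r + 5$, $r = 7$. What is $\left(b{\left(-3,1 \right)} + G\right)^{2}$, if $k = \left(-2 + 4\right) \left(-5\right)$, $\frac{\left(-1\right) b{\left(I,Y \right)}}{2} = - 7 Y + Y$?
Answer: $2809$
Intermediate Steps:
$b{\left(I,Y \right)} = 12 Y$ ($b{\left(I,Y \right)} = - 2 \left(- 7 Y + Y\right) = - 2 \left(- 6 Y\right) = 12 Y$)
$k = -10$ ($k = 2 \left(-5\right) = -10$)
$G = -65$ ($G = \left(-10\right) 7 + 5 = -70 + 5 = -65$)
$\left(b{\left(-3,1 \right)} + G\right)^{2} = \left(12 \cdot 1 - 65\right)^{2} = \left(12 - 65\right)^{2} = \left(-53\right)^{2} = 2809$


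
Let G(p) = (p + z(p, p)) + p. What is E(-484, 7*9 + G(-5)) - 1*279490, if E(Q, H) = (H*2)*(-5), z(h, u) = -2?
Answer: -280000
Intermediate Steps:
G(p) = -2 + 2*p (G(p) = (p - 2) + p = (-2 + p) + p = -2 + 2*p)
E(Q, H) = -10*H (E(Q, H) = (2*H)*(-5) = -10*H)
E(-484, 7*9 + G(-5)) - 1*279490 = -10*(7*9 + (-2 + 2*(-5))) - 1*279490 = -10*(63 + (-2 - 10)) - 279490 = -10*(63 - 12) - 279490 = -10*51 - 279490 = -510 - 279490 = -280000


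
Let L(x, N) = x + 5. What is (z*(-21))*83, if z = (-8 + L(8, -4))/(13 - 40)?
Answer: 2905/9 ≈ 322.78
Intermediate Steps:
L(x, N) = 5 + x
z = -5/27 (z = (-8 + (5 + 8))/(13 - 40) = (-8 + 13)/(-27) = 5*(-1/27) = -5/27 ≈ -0.18519)
(z*(-21))*83 = -5/27*(-21)*83 = (35/9)*83 = 2905/9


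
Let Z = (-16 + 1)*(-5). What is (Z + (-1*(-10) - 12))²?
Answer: 5329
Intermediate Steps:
Z = 75 (Z = -15*(-5) = 75)
(Z + (-1*(-10) - 12))² = (75 + (-1*(-10) - 12))² = (75 + (10 - 12))² = (75 - 2)² = 73² = 5329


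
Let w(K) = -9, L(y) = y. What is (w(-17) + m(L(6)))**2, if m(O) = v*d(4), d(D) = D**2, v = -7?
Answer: 14641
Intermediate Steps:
m(O) = -112 (m(O) = -7*4**2 = -7*16 = -112)
(w(-17) + m(L(6)))**2 = (-9 - 112)**2 = (-121)**2 = 14641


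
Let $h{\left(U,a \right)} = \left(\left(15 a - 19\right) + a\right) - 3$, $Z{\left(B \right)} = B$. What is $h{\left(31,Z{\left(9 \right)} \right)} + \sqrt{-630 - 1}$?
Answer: $122 + i \sqrt{631} \approx 122.0 + 25.12 i$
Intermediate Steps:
$h{\left(U,a \right)} = -22 + 16 a$ ($h{\left(U,a \right)} = \left(\left(-19 + 15 a\right) + a\right) - 3 = \left(-19 + 16 a\right) - 3 = -22 + 16 a$)
$h{\left(31,Z{\left(9 \right)} \right)} + \sqrt{-630 - 1} = \left(-22 + 16 \cdot 9\right) + \sqrt{-630 - 1} = \left(-22 + 144\right) + \sqrt{-631} = 122 + i \sqrt{631}$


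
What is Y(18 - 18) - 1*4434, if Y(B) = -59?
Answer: -4493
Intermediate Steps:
Y(18 - 18) - 1*4434 = -59 - 1*4434 = -59 - 4434 = -4493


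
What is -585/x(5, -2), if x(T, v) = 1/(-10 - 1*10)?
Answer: 11700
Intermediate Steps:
x(T, v) = -1/20 (x(T, v) = 1/(-10 - 10) = 1/(-20) = -1/20)
-585/x(5, -2) = -585/(-1/20) = -585*(-20) = 11700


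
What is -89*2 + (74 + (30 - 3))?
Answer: -77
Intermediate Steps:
-89*2 + (74 + (30 - 3)) = -178 + (74 + 27) = -178 + 101 = -77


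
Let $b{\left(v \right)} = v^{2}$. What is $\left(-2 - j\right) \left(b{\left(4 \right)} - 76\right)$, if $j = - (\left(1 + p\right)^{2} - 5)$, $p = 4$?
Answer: $-1080$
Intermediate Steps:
$j = -20$ ($j = - (\left(1 + 4\right)^{2} - 5) = - (5^{2} - 5) = - (25 - 5) = \left(-1\right) 20 = -20$)
$\left(-2 - j\right) \left(b{\left(4 \right)} - 76\right) = \left(-2 - -20\right) \left(4^{2} - 76\right) = \left(-2 + 20\right) \left(16 - 76\right) = 18 \left(-60\right) = -1080$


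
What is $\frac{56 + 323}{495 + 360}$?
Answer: $\frac{379}{855} \approx 0.44327$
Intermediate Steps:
$\frac{56 + 323}{495 + 360} = \frac{379}{855}$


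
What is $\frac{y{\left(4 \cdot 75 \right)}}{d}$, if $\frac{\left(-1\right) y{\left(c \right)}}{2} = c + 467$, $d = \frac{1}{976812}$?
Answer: $-1498429608$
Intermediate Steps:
$d = \frac{1}{976812} \approx 1.0237 \cdot 10^{-6}$
$y{\left(c \right)} = -934 - 2 c$ ($y{\left(c \right)} = - 2 \left(c + 467\right) = - 2 \left(467 + c\right) = -934 - 2 c$)
$\frac{y{\left(4 \cdot 75 \right)}}{d} = \left(-934 - 2 \cdot 4 \cdot 75\right) \frac{1}{\frac{1}{976812}} = \left(-934 - 600\right) 976812 = \left(-1534\right) 976812 = -1498429608$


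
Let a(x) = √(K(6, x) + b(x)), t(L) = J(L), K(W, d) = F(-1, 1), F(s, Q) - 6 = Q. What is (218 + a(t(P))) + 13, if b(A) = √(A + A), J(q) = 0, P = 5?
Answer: 231 + √7 ≈ 233.65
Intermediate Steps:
F(s, Q) = 6 + Q
K(W, d) = 7 (K(W, d) = 6 + 1 = 7)
t(L) = 0
b(A) = √2*√A (b(A) = √(2*A) = √2*√A)
a(x) = √(7 + √2*√x)
(218 + a(t(P))) + 13 = (218 + √(7 + √2*√0)) + 13 = (218 + √(7 + √2*0)) + 13 = (218 + √(7 + 0)) + 13 = (218 + √7) + 13 = 231 + √7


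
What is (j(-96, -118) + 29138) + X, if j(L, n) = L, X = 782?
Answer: 29824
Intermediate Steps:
(j(-96, -118) + 29138) + X = (-96 + 29138) + 782 = 29042 + 782 = 29824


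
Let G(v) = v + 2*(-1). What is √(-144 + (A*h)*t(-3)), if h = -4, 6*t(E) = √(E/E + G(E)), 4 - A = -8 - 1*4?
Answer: 4*√(-81 - 12*I)/3 ≈ 0.88647 - 12.033*I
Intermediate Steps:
G(v) = -2 + v (G(v) = v - 2 = -2 + v)
A = 16 (A = 4 - (-8 - 1*4) = 4 - (-8 - 4) = 4 - 1*(-12) = 4 + 12 = 16)
t(E) = √(-1 + E)/6 (t(E) = √(E/E + (-2 + E))/6 = √(1 + (-2 + E))/6 = √(-1 + E)/6)
√(-144 + (A*h)*t(-3)) = √(-144 + (16*(-4))*(√(-1 - 3)/6)) = √(-144 - 32*√(-4)/3) = √(-144 - 32*2*I/3) = √(-144 - 64*I/3)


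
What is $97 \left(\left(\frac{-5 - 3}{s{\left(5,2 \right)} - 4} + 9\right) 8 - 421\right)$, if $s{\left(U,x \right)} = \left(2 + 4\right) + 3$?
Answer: $- \frac{175473}{5} \approx -35095.0$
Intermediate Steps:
$s{\left(U,x \right)} = 9$ ($s{\left(U,x \right)} = 6 + 3 = 9$)
$97 \left(\left(\frac{-5 - 3}{s{\left(5,2 \right)} - 4} + 9\right) 8 - 421\right) = 97 \left(\left(\frac{-5 - 3}{9 - 4} + 9\right) 8 - 421\right) = 97 \left(\left(\frac{-5 + \left(-3 + 0\right)}{5} + 9\right) 8 - 421\right) = 97 \left(\left(\left(-5 - 3\right) \frac{1}{5} + 9\right) 8 - 421\right) = 97 \left(\left(\left(-8\right) \frac{1}{5} + 9\right) 8 - 421\right) = 97 \left(\left(- \frac{8}{5} + 9\right) 8 - 421\right) = 97 \left(\frac{37}{5} \cdot 8 - 421\right) = 97 \left(\frac{296}{5} - 421\right) = 97 \left(- \frac{1809}{5}\right) = - \frac{175473}{5}$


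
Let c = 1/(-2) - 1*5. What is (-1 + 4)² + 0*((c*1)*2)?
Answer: 9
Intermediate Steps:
c = -11/2 (c = -½ - 5 = -11/2 ≈ -5.5000)
(-1 + 4)² + 0*((c*1)*2) = (-1 + 4)² + 0*(-11/2*1*2) = 3² + 0*(-11/2*2) = 9 + 0*(-11) = 9 + 0 = 9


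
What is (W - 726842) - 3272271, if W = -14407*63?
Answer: -4906754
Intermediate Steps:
W = -907641
(W - 726842) - 3272271 = (-907641 - 726842) - 3272271 = -1634483 - 3272271 = -4906754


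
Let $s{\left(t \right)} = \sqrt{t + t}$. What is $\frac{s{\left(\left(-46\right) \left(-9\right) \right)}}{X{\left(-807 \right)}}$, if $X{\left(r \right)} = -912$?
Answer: $- \frac{\sqrt{23}}{152} \approx -0.031552$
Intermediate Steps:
$s{\left(t \right)} = \sqrt{2} \sqrt{t}$ ($s{\left(t \right)} = \sqrt{2 t} = \sqrt{2} \sqrt{t}$)
$\frac{s{\left(\left(-46\right) \left(-9\right) \right)}}{X{\left(-807 \right)}} = \frac{\sqrt{2} \sqrt{\left(-46\right) \left(-9\right)}}{-912} = \sqrt{2} \sqrt{414} \left(- \frac{1}{912}\right) = \sqrt{2} \cdot 3 \sqrt{46} \left(- \frac{1}{912}\right) = 6 \sqrt{23} \left(- \frac{1}{912}\right) = - \frac{\sqrt{23}}{152}$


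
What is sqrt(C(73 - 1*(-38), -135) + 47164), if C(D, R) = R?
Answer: sqrt(47029) ≈ 216.86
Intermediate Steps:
sqrt(C(73 - 1*(-38), -135) + 47164) = sqrt(-135 + 47164) = sqrt(47029)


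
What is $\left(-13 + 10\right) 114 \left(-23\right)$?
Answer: $7866$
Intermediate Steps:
$\left(-13 + 10\right) 114 \left(-23\right) = \left(-3\right) 114 \left(-23\right) = \left(-342\right) \left(-23\right) = 7866$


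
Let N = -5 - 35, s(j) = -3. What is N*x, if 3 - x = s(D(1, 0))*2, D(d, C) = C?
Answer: -360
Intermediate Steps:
N = -40
x = 9 (x = 3 - (-3)*2 = 3 - 1*(-6) = 3 + 6 = 9)
N*x = -40*9 = -360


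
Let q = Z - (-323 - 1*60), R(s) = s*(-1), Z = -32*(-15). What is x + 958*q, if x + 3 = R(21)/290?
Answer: 239757769/290 ≈ 8.2675e+5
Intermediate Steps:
Z = 480
R(s) = -s
q = 863 (q = 480 - (-323 - 1*60) = 480 - (-323 - 60) = 480 - 1*(-383) = 480 + 383 = 863)
x = -891/290 (x = -3 - 1*21/290 = -3 - 21*1/290 = -3 - 21/290 = -891/290 ≈ -3.0724)
x + 958*q = -891/290 + 958*863 = -891/290 + 826754 = 239757769/290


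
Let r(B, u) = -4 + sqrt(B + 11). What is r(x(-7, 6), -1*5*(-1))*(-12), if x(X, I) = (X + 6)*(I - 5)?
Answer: 48 - 12*sqrt(10) ≈ 10.053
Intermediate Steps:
x(X, I) = (-5 + I)*(6 + X) (x(X, I) = (6 + X)*(-5 + I) = (-5 + I)*(6 + X))
r(B, u) = -4 + sqrt(11 + B)
r(x(-7, 6), -1*5*(-1))*(-12) = (-4 + sqrt(11 + (-30 - 5*(-7) + 6*6 + 6*(-7))))*(-12) = (-4 + sqrt(11 + (-30 + 35 + 36 - 42)))*(-12) = (-4 + sqrt(11 - 1))*(-12) = (-4 + sqrt(10))*(-12) = 48 - 12*sqrt(10)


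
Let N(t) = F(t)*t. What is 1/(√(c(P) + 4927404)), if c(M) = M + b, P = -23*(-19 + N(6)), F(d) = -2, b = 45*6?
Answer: √4928387/4928387 ≈ 0.00045045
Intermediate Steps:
b = 270
N(t) = -2*t
P = 713 (P = -23*(-19 - 2*6) = -23*(-19 - 12) = -23*(-31) = 713)
c(M) = 270 + M (c(M) = M + 270 = 270 + M)
1/(√(c(P) + 4927404)) = 1/(√((270 + 713) + 4927404)) = 1/(√(983 + 4927404)) = 1/(√4928387) = √4928387/4928387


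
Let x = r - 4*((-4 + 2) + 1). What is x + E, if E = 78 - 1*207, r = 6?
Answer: -119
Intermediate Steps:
E = -129 (E = 78 - 207 = -129)
x = 10 (x = 6 - 4*((-4 + 2) + 1) = 6 - 4*(-2 + 1) = 6 - 4*(-1) = 6 + 4 = 10)
x + E = 10 - 129 = -119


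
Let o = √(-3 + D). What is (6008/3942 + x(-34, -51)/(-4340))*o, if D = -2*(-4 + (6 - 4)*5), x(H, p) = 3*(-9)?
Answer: 13090577*I*√15/8554140 ≈ 5.9269*I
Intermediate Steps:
x(H, p) = -27
D = -12 (D = -2*(-4 + 2*5) = -2*(-4 + 10) = -2*6 = -12)
o = I*√15 (o = √(-3 - 12) = √(-15) = I*√15 ≈ 3.873*I)
(6008/3942 + x(-34, -51)/(-4340))*o = (6008/3942 - 27/(-4340))*(I*√15) = (6008*(1/3942) - 27*(-1/4340))*(I*√15) = (3004/1971 + 27/4340)*(I*√15) = 13090577*(I*√15)/8554140 = 13090577*I*√15/8554140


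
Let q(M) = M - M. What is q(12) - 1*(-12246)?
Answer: 12246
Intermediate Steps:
q(M) = 0
q(12) - 1*(-12246) = 0 - 1*(-12246) = 0 + 12246 = 12246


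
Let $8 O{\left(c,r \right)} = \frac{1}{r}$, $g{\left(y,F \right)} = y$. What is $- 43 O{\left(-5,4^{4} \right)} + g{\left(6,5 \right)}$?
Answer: $\frac{12245}{2048} \approx 5.979$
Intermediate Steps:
$O{\left(c,r \right)} = \frac{1}{8 r}$
$- 43 O{\left(-5,4^{4} \right)} + g{\left(6,5 \right)} = - 43 \frac{1}{8 \cdot 4^{4}} + 6 = - 43 \frac{1}{8 \cdot 256} + 6 = - 43 \cdot \frac{1}{8} \cdot \frac{1}{256} + 6 = \left(-43\right) \frac{1}{2048} + 6 = - \frac{43}{2048} + 6 = \frac{12245}{2048}$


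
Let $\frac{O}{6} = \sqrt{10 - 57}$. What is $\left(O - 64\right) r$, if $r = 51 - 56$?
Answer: $320 - 30 i \sqrt{47} \approx 320.0 - 205.67 i$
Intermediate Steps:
$r = -5$
$O = 6 i \sqrt{47}$ ($O = 6 \sqrt{10 - 57} = 6 \sqrt{-47} = 6 i \sqrt{47} \approx 41.134 i$)
$\left(O - 64\right) r = \left(6 i \sqrt{47} - 64\right) \left(-5\right) = \left(-64 + 6 i \sqrt{47}\right) \left(-5\right) = 320 - 30 i \sqrt{47}$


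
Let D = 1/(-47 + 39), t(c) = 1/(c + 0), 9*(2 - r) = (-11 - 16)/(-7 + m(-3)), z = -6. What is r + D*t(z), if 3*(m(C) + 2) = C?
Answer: 413/240 ≈ 1.7208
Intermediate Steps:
m(C) = -2 + C/3
r = 17/10 (r = 2 - (-11 - 16)/(9*(-7 + (-2 + (⅓)*(-3)))) = 2 - (-3)/(-7 + (-2 - 1)) = 2 - (-3)/(-7 - 3) = 2 - (-3)/(-10) = 2 - (-3)*(-1)/10 = 2 - ⅑*27/10 = 2 - 3/10 = 17/10 ≈ 1.7000)
t(c) = 1/c
D = -⅛ (D = 1/(-8) = -⅛ ≈ -0.12500)
r + D*t(z) = 17/10 - ⅛/(-6) = 17/10 - ⅛*(-⅙) = 17/10 + 1/48 = 413/240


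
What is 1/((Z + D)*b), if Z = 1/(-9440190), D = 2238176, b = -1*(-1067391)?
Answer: 1048910/2505855345035171961 ≈ 4.1858e-13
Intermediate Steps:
b = 1067391
Z = -1/9440190 ≈ -1.0593e-7
1/((Z + D)*b) = 1/((-1/9440190 + 2238176)*1067391) = (1/1067391)/(21128806693439/9440190) = (9440190/21128806693439)*(1/1067391) = 1048910/2505855345035171961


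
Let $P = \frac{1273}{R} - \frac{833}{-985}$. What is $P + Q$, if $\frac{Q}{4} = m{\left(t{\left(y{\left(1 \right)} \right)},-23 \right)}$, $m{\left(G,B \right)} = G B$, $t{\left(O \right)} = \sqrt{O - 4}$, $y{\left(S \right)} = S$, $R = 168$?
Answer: $\frac{1393849}{165480} - 92 i \sqrt{3} \approx 8.4231 - 159.35 i$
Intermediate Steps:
$t{\left(O \right)} = \sqrt{-4 + O}$
$m{\left(G,B \right)} = B G$
$P = \frac{1393849}{165480}$ ($P = \frac{1273}{168} - \frac{833}{-985} = 1273 \cdot \frac{1}{168} - - \frac{833}{985} = \frac{1273}{168} + \frac{833}{985} = \frac{1393849}{165480} \approx 8.4231$)
$Q = - 92 i \sqrt{3}$ ($Q = 4 \left(- 23 \sqrt{-4 + 1}\right) = 4 \left(- 23 \sqrt{-3}\right) = 4 \left(- 23 i \sqrt{3}\right) = - 92 i \sqrt{3} \approx - 159.35 i$)
$P + Q = \frac{1393849}{165480} - 92 i \sqrt{3}$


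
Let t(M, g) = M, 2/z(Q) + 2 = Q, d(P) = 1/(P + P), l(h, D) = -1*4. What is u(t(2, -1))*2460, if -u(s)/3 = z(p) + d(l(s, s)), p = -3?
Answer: 7749/2 ≈ 3874.5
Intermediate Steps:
l(h, D) = -4
d(P) = 1/(2*P)
z(Q) = 2/(-2 + Q)
u(s) = 63/40 (u(s) = -3*(2/(-2 - 3) + (½)/(-4)) = -3*(2/(-5) + (½)*(-¼)) = -3*(2*(-⅕) - ⅛) = -3*(-⅖ - ⅛) = -3*(-21/40) = 63/40)
u(t(2, -1))*2460 = (63/40)*2460 = 7749/2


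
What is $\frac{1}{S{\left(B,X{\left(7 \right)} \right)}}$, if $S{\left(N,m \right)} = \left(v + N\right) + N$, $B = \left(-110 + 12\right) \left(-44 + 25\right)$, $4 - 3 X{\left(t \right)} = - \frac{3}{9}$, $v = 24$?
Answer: $\frac{1}{3748} \approx 0.00026681$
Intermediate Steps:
$X{\left(t \right)} = \frac{13}{9}$ ($X{\left(t \right)} = \frac{4}{3} - \frac{\left(-3\right) \frac{1}{9}}{3} = \frac{4}{3} - - \frac{1}{9} = \frac{4}{3} + \frac{1}{9} = \frac{13}{9}$)
$B = 1862$ ($B = \left(-98\right) \left(-19\right) = 1862$)
$S{\left(N,m \right)} = 24 + 2 N$ ($S{\left(N,m \right)} = \left(24 + N\right) + N = 24 + 2 N$)
$\frac{1}{S{\left(B,X{\left(7 \right)} \right)}} = \frac{1}{24 + 2 \cdot 1862} = \frac{1}{24 + 3724} = \frac{1}{3748}$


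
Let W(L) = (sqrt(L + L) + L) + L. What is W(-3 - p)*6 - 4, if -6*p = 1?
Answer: -38 + 2*I*sqrt(51) ≈ -38.0 + 14.283*I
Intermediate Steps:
p = -1/6 (p = -1/6*1 = -1/6 ≈ -0.16667)
W(L) = 2*L + sqrt(2)*sqrt(L) (W(L) = (sqrt(2*L) + L) + L = (sqrt(2)*sqrt(L) + L) + L = (L + sqrt(2)*sqrt(L)) + L = 2*L + sqrt(2)*sqrt(L))
W(-3 - p)*6 - 4 = (2*(-3 - 1*(-1/6)) + sqrt(2)*sqrt(-3 - 1*(-1/6)))*6 - 4 = (2*(-3 + 1/6) + sqrt(2)*sqrt(-3 + 1/6))*6 - 4 = (2*(-17/6) + sqrt(2)*sqrt(-17/6))*6 - 4 = (-17/3 + sqrt(2)*(I*sqrt(102)/6))*6 - 4 = (-17/3 + I*sqrt(51)/3)*6 - 4 = (-34 + 2*I*sqrt(51)) - 4 = -38 + 2*I*sqrt(51)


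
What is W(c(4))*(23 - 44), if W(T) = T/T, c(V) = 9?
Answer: -21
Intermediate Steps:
W(T) = 1
W(c(4))*(23 - 44) = 1*(23 - 44) = 1*(-21) = -21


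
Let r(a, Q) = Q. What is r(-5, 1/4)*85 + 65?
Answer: 345/4 ≈ 86.250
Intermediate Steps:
r(-5, 1/4)*85 + 65 = 85/4 + 65 = 345/4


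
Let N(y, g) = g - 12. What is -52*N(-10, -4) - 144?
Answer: 688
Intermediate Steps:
N(y, g) = -12 + g
-52*N(-10, -4) - 144 = -52*(-12 - 4) - 144 = -52*(-16) - 144 = 832 - 144 = 688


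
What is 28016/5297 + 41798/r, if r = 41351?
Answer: 1379893622/219036247 ≈ 6.2998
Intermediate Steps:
28016/5297 + 41798/r = 28016/5297 + 41798/41351 = 1379893622/219036247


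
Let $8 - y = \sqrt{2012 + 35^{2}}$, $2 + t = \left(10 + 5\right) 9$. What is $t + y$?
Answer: $141 - \sqrt{3237} \approx 84.105$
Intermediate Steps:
$t = 133$ ($t = -2 + \left(10 + 5\right) 9 = -2 + 15 \cdot 9 = -2 + 135 = 133$)
$y = 8 - \sqrt{3237}$ ($y = 8 - \sqrt{2012 + 35^{2}} = 8 - \sqrt{2012 + 1225} = 8 - \sqrt{3237} \approx -48.895$)
$t + y = 133 + \left(8 - \sqrt{3237}\right) = 141 - \sqrt{3237}$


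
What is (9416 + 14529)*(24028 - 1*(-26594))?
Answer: 1212143790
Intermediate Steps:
(9416 + 14529)*(24028 - 1*(-26594)) = 23945*(24028 + 26594) = 23945*50622 = 1212143790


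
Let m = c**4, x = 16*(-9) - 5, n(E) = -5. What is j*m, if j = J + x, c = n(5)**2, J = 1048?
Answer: 351171875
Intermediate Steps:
x = -149 (x = -144 - 5 = -149)
c = 25 (c = (-5)**2 = 25)
m = 390625 (m = 25**4 = 390625)
j = 899 (j = 1048 - 149 = 899)
j*m = 899*390625 = 351171875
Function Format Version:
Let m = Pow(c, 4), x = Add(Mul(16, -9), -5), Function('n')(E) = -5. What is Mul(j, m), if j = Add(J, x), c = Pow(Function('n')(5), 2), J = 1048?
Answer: 351171875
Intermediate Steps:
x = -149 (x = Add(-144, -5) = -149)
c = 25 (c = Pow(-5, 2) = 25)
m = 390625 (m = Pow(25, 4) = 390625)
j = 899 (j = Add(1048, -149) = 899)
Mul(j, m) = Mul(899, 390625) = 351171875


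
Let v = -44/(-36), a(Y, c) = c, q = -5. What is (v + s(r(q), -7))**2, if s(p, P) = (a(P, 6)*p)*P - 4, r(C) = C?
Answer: 3478225/81 ≈ 42941.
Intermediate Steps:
s(p, P) = -4 + 6*P*p (s(p, P) = (6*p)*P - 4 = 6*P*p - 4 = -4 + 6*P*p)
v = 11/9 (v = -44*(-1/36) = 11/9 ≈ 1.2222)
(v + s(r(q), -7))**2 = (11/9 + (-4 + 6*(-7)*(-5)))**2 = (11/9 + (-4 + 210))**2 = (11/9 + 206)**2 = (1865/9)**2 = 3478225/81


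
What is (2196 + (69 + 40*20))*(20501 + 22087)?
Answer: 130532220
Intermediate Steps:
(2196 + (69 + 40*20))*(20501 + 22087) = (2196 + (69 + 800))*42588 = (2196 + 869)*42588 = 3065*42588 = 130532220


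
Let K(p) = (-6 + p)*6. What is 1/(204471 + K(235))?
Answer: 1/205845 ≈ 4.8580e-6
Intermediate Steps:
K(p) = -36 + 6*p
1/(204471 + K(235)) = 1/(204471 + (-36 + 6*235)) = 1/(204471 + (-36 + 1410)) = 1/(204471 + 1374) = 1/205845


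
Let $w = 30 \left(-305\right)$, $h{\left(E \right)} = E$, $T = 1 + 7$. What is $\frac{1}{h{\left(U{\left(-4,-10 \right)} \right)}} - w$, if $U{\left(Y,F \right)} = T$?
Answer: $\frac{73201}{8} \approx 9150.1$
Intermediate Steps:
$T = 8$
$U{\left(Y,F \right)} = 8$
$w = -9150$
$\frac{1}{h{\left(U{\left(-4,-10 \right)} \right)}} - w = \frac{1}{8} - -9150 = \frac{1}{8} + 9150 = \frac{73201}{8}$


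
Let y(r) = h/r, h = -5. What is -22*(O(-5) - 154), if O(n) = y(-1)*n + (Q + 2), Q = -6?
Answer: 4026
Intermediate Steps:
y(r) = -5/r
O(n) = -4 + 5*n (O(n) = (-5/(-1))*n + (-6 + 2) = (-5*(-1))*n - 4 = 5*n - 4 = -4 + 5*n)
-22*(O(-5) - 154) = -22*((-4 + 5*(-5)) - 154) = -22*((-4 - 25) - 154) = -22*(-29 - 154) = -22*(-183) = 4026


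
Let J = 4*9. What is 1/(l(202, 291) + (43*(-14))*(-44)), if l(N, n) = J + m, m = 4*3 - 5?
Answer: 1/26531 ≈ 3.7692e-5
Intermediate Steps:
J = 36
m = 7 (m = 12 - 5 = 7)
l(N, n) = 43 (l(N, n) = 36 + 7 = 43)
1/(l(202, 291) + (43*(-14))*(-44)) = 1/(43 + (43*(-14))*(-44)) = 1/(43 - 602*(-44)) = 1/(43 + 26488) = 1/26531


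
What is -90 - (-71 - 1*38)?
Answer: 19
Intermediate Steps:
-90 - (-71 - 1*38) = -90 - (-71 - 38) = -90 - 1*(-109) = -90 + 109 = 19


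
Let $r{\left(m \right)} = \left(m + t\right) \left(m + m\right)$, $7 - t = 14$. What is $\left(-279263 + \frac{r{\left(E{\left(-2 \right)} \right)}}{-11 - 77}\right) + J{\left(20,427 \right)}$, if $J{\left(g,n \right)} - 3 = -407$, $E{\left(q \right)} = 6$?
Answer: $- \frac{6152671}{22} \approx -2.7967 \cdot 10^{5}$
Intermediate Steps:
$t = -7$ ($t = 7 - 14 = -7$)
$J{\left(g,n \right)} = -404$ ($J{\left(g,n \right)} = 3 - 407 = -404$)
$r{\left(m \right)} = 2 m \left(-7 + m\right)$ ($r{\left(m \right)} = \left(m - 7\right) \left(m + m\right) = \left(-7 + m\right) 2 m = 2 m \left(-7 + m\right)$)
$\left(-279263 + \frac{r{\left(E{\left(-2 \right)} \right)}}{-11 - 77}\right) + J{\left(20,427 \right)} = \left(-279263 + \frac{2 \cdot 6 \left(-7 + 6\right)}{-11 - 77}\right) - 404 = \left(-279263 + \frac{2 \cdot 6 \left(-1\right)}{-88}\right) - 404 = \left(-279263 - - \frac{3}{22}\right) - 404 = \left(-279263 + \frac{3}{22}\right) - 404 = - \frac{6143783}{22} - 404 = - \frac{6152671}{22}$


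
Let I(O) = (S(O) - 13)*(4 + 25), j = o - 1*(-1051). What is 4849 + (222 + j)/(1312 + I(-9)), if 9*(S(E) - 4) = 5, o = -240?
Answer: 46579093/9604 ≈ 4850.0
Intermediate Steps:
S(E) = 41/9 (S(E) = 4 + (1/9)*5 = 4 + 5/9 = 41/9)
j = 811 (j = -240 - 1*(-1051) = -240 + 1051 = 811)
I(O) = -2204/9 (I(O) = (41/9 - 13)*(4 + 25) = -76/9*29 = -2204/9)
4849 + (222 + j)/(1312 + I(-9)) = 4849 + (222 + 811)/(1312 - 2204/9) = 4849 + 1033/(9604/9) = 4849 + 1033*(9/9604) = 4849 + 9297/9604 = 46579093/9604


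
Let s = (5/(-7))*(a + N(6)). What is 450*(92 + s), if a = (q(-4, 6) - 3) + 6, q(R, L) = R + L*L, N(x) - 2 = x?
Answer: 193050/7 ≈ 27579.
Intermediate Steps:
N(x) = 2 + x
q(R, L) = R + L**2
a = 35 (a = ((-4 + 6**2) - 3) + 6 = ((-4 + 36) - 3) + 6 = (32 - 3) + 6 = 29 + 6 = 35)
s = -215/7 (s = (5/(-7))*(35 + (2 + 6)) = (5*(-1/7))*(35 + 8) = -5/7*43 = -215/7 ≈ -30.714)
450*(92 + s) = 450*(92 - 215/7) = 450*(429/7) = 193050/7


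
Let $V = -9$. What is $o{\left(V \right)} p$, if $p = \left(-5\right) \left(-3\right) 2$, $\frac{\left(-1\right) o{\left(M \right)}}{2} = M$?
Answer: $540$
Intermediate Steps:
$o{\left(M \right)} = - 2 M$
$p = 30$ ($p = 15 \cdot 2 = 30$)
$o{\left(V \right)} p = \left(-2\right) \left(-9\right) 30 = 18 \cdot 30 = 540$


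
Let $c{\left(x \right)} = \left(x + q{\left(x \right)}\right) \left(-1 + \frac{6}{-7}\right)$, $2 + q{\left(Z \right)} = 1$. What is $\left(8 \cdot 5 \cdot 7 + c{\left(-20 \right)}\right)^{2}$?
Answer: $101761$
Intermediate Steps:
$q{\left(Z \right)} = -1$ ($q{\left(Z \right)} = -2 + 1 = -1$)
$c{\left(x \right)} = \frac{13}{7} - \frac{13 x}{7}$ ($c{\left(x \right)} = \left(x - 1\right) \left(-1 + \frac{6}{-7}\right) = \left(-1 + x\right) \left(-1 + 6 \left(- \frac{1}{7}\right)\right) = \left(-1 + x\right) \left(-1 - \frac{6}{7}\right) = \left(-1 + x\right) \left(- \frac{13}{7}\right) = \frac{13}{7} - \frac{13 x}{7}$)
$\left(8 \cdot 5 \cdot 7 + c{\left(-20 \right)}\right)^{2} = \left(8 \cdot 5 \cdot 7 + \left(\frac{13}{7} - - \frac{260}{7}\right)\right)^{2} = \left(40 \cdot 7 + \left(\frac{13}{7} + \frac{260}{7}\right)\right)^{2} = \left(280 + 39\right)^{2} = 319^{2} = 101761$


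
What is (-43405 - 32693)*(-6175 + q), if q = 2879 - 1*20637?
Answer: 1821253434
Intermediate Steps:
q = -17758 (q = 2879 - 20637 = -17758)
(-43405 - 32693)*(-6175 + q) = (-43405 - 32693)*(-6175 - 17758) = -76098*(-23933) = 1821253434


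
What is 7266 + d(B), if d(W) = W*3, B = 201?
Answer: 7869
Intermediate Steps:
d(W) = 3*W
7266 + d(B) = 7266 + 3*201 = 7266 + 603 = 7869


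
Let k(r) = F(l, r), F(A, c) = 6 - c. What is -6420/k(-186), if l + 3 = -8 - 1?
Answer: -535/16 ≈ -33.438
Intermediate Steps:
l = -12 (l = -3 + (-8 - 1) = -3 - 9 = -12)
k(r) = 6 - r
-6420/k(-186) = -6420/(6 - 1*(-186)) = -6420/(6 + 186) = -6420/192 = -6420*1/192 = -535/16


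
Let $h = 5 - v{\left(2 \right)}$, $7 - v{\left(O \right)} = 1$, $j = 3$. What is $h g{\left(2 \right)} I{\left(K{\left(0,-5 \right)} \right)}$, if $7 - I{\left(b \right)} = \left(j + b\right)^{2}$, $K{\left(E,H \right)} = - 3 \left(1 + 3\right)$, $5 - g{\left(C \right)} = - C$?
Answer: $518$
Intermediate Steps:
$g{\left(C \right)} = 5 + C$ ($g{\left(C \right)} = 5 - - C = 5 + C$)
$K{\left(E,H \right)} = -12$ ($K{\left(E,H \right)} = \left(-3\right) 4 = -12$)
$v{\left(O \right)} = 6$ ($v{\left(O \right)} = 7 - 1 = 6$)
$I{\left(b \right)} = 7 - \left(3 + b\right)^{2}$
$h = -1$ ($h = 5 - 6 = -1$)
$h g{\left(2 \right)} I{\left(K{\left(0,-5 \right)} \right)} = - (5 + 2) \left(7 - \left(3 - 12\right)^{2}\right) = \left(-1\right) 7 \left(7 - \left(-9\right)^{2}\right) = - 7 \left(7 - 81\right) = \left(-7\right) \left(-74\right) = 518$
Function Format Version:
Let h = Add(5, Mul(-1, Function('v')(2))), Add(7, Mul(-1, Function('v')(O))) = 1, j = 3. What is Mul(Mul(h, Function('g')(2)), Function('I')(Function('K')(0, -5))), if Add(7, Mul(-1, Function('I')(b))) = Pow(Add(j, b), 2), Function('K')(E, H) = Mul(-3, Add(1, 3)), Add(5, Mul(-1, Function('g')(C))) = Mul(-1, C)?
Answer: 518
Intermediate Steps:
Function('g')(C) = Add(5, C) (Function('g')(C) = Add(5, Mul(-1, Mul(-1, C))) = Add(5, C))
Function('K')(E, H) = -12 (Function('K')(E, H) = Mul(-3, 4) = -12)
Function('v')(O) = 6 (Function('v')(O) = Add(7, Mul(-1, 1)) = Add(7, -1) = 6)
Function('I')(b) = Add(7, Mul(-1, Pow(Add(3, b), 2)))
h = -1 (h = Add(5, Mul(-1, 6)) = Add(5, -6) = -1)
Mul(Mul(h, Function('g')(2)), Function('I')(Function('K')(0, -5))) = Mul(Mul(-1, Add(5, 2)), Add(7, Mul(-1, Pow(Add(3, -12), 2)))) = Mul(Mul(-1, 7), Add(7, Mul(-1, Pow(-9, 2)))) = Mul(-7, Add(7, Mul(-1, 81))) = Mul(-7, Add(7, -81)) = Mul(-7, -74) = 518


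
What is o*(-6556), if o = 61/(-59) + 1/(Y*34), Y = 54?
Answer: 183464743/27081 ≈ 6774.7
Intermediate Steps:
o = -111937/108324 (o = 61/(-59) + 1/(54*34) = 61*(-1/59) + (1/54)*(1/34) = -61/59 + 1/1836 = -111937/108324 ≈ -1.0334)
o*(-6556) = -111937/108324*(-6556) = 183464743/27081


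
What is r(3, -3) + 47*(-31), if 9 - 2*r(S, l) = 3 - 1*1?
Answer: -2907/2 ≈ -1453.5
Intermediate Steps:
r(S, l) = 7/2 (r(S, l) = 9/2 - (3 - 1*1)/2 = 9/2 - (3 - 1)/2 = 9/2 - 1/2*2 = 9/2 - 1 = 7/2)
r(3, -3) + 47*(-31) = 7/2 + 47*(-31) = 7/2 - 1457 = -2907/2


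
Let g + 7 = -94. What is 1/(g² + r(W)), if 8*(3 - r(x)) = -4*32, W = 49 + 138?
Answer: 1/10220 ≈ 9.7847e-5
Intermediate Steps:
g = -101 (g = -7 - 94 = -101)
W = 187
r(x) = 19 (r(x) = 3 - (-1)*32/2 = 3 - ⅛*(-128) = 3 + 16 = 19)
1/(g² + r(W)) = 1/((-101)² + 19) = 1/(10201 + 19) = 1/10220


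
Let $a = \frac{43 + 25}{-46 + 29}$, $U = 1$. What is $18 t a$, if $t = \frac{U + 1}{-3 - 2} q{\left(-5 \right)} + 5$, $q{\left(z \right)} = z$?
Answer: $-504$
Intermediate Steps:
$t = 7$ ($t = \frac{1 + 1}{-3 - 2} \left(-5\right) + 5 = \frac{2}{-5} \left(-5\right) + 5 = 2 \left(- \frac{1}{5}\right) \left(-5\right) + 5 = \left(- \frac{2}{5}\right) \left(-5\right) + 5 = 2 + 5 = 7$)
$a = -4$ ($a = \frac{68}{-17} = 68 \left(- \frac{1}{17}\right) = -4$)
$18 t a = 18 \cdot 7 \left(-4\right) = 126 \left(-4\right) = -504$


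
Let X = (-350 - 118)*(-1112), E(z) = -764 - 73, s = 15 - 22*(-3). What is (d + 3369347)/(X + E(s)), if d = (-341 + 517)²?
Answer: 1133441/173193 ≈ 6.5444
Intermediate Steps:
s = 81 (s = 15 + 66 = 81)
E(z) = -837
X = 520416 (X = -468*(-1112) = 520416)
d = 30976 (d = 176² = 30976)
(d + 3369347)/(X + E(s)) = (30976 + 3369347)/(520416 - 837) = 3400323/519579 = 3400323*(1/519579) = 1133441/173193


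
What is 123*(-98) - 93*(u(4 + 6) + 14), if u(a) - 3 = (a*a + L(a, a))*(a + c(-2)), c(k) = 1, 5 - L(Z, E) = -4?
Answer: -125142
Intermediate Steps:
L(Z, E) = 9 (L(Z, E) = 5 - 1*(-4) = 5 + 4 = 9)
u(a) = 3 + (1 + a)*(9 + a²) (u(a) = 3 + (a*a + 9)*(a + 1) = 3 + (a² + 9)*(1 + a) = 3 + (9 + a²)*(1 + a) = 3 + (1 + a)*(9 + a²))
123*(-98) - 93*(u(4 + 6) + 14) = 123*(-98) - 93*((12 + (4 + 6)² + (4 + 6)³ + 9*(4 + 6)) + 14) = -12054 - 93*((12 + 10² + 10³ + 9*10) + 14) = -12054 - 93*((12 + 100 + 1000 + 90) + 14) = -12054 - 93*(1202 + 14) = -12054 - 93*1216 = -12054 - 113088 = -125142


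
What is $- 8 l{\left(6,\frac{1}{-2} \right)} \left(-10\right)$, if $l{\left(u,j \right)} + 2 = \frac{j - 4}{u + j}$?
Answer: $- \frac{2480}{11} \approx -225.45$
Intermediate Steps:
$l{\left(u,j \right)} = -2 + \frac{-4 + j}{j + u}$ ($l{\left(u,j \right)} = -2 + \frac{j - 4}{u + j} = -2 + \frac{-4 + j}{j + u}$)
$- 8 l{\left(6,\frac{1}{-2} \right)} \left(-10\right) = - 8 \frac{-4 - \frac{1}{-2} - 12}{\frac{1}{-2} + 6} \left(-10\right) = - 8 \frac{-4 - - \frac{1}{2} - 12}{- \frac{1}{2} + 6} \left(-10\right) = - 8 \frac{-4 + \frac{1}{2} - 12}{\frac{11}{2}} \left(-10\right) = - 8 \cdot \frac{2}{11} \left(- \frac{31}{2}\right) \left(-10\right) = \left(-8\right) \left(- \frac{31}{11}\right) \left(-10\right) = \frac{248}{11} \left(-10\right) = - \frac{2480}{11}$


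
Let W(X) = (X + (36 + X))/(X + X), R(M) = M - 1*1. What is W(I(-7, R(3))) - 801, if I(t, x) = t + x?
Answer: -4018/5 ≈ -803.60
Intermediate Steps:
R(M) = -1 + M (R(M) = M - 1 = -1 + M)
W(X) = (36 + 2*X)/(2*X) (W(X) = (36 + 2*X)/((2*X)) = (36 + 2*X)*(1/(2*X)) = (36 + 2*X)/(2*X))
W(I(-7, R(3))) - 801 = (18 + (-7 + (-1 + 3)))/(-7 + (-1 + 3)) - 801 = (18 + (-7 + 2))/(-7 + 2) - 801 = (18 - 5)/(-5) - 801 = -⅕*13 - 801 = -13/5 - 801 = -4018/5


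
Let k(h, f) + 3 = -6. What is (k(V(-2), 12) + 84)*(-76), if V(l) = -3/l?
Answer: -5700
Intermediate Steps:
k(h, f) = -9 (k(h, f) = -3 - 6 = -9)
(k(V(-2), 12) + 84)*(-76) = (-9 + 84)*(-76) = 75*(-76) = -5700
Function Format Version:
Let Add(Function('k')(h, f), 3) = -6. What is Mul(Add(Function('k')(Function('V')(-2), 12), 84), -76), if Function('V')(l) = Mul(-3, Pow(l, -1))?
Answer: -5700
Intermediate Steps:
Function('k')(h, f) = -9 (Function('k')(h, f) = Add(-3, -6) = -9)
Mul(Add(Function('k')(Function('V')(-2), 12), 84), -76) = Mul(Add(-9, 84), -76) = Mul(75, -76) = -5700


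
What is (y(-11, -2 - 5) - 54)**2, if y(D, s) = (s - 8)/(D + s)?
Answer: 101761/36 ≈ 2826.7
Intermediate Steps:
y(D, s) = (-8 + s)/(D + s)
(y(-11, -2 - 5) - 54)**2 = ((-8 + (-2 - 5))/(-11 + (-2 - 5)) - 54)**2 = ((-8 - 7)/(-11 - 7) - 54)**2 = (-15/(-18) - 54)**2 = (-1/18*(-15) - 54)**2 = (5/6 - 54)**2 = (-319/6)**2 = 101761/36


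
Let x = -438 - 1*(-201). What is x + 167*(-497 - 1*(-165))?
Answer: -55681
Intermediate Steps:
x = -237 (x = -438 + 201 = -237)
x + 167*(-497 - 1*(-165)) = -237 + 167*(-497 - 1*(-165)) = -237 + 167*(-497 + 165) = -237 + 167*(-332) = -237 - 55444 = -55681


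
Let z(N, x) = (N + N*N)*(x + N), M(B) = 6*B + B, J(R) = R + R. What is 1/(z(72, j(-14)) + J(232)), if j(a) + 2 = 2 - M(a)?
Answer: 1/893984 ≈ 1.1186e-6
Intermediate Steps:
J(R) = 2*R
M(B) = 7*B
j(a) = -7*a (j(a) = -2 + (2 - 7*a) = -7*a)
z(N, x) = (N + x)*(N + N²) (z(N, x) = (N + N²)*(N + x) = (N + x)*(N + N²))
1/(z(72, j(-14)) + J(232)) = 1/(72*(72 - 7*(-14) + 72² + 72*(-7*(-14))) + 2*232) = 1/(72*(72 + 98 + 5184 + 72*98) + 464) = 1/(72*(72 + 98 + 5184 + 7056) + 464) = 1/(72*12410 + 464) = 1/(893520 + 464) = 1/893984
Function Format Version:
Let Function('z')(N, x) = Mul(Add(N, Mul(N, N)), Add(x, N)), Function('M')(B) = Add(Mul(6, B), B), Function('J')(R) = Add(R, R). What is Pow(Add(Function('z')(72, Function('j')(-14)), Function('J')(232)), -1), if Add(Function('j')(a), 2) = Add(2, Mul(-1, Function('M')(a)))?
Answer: Rational(1, 893984) ≈ 1.1186e-6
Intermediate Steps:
Function('J')(R) = Mul(2, R)
Function('M')(B) = Mul(7, B)
Function('j')(a) = Mul(-7, a) (Function('j')(a) = Add(-2, Add(2, Mul(-1, Mul(7, a)))) = Add(-2, Add(2, Mul(-7, a))) = Mul(-7, a))
Function('z')(N, x) = Mul(Add(N, x), Add(N, Pow(N, 2))) (Function('z')(N, x) = Mul(Add(N, Pow(N, 2)), Add(N, x)) = Mul(Add(N, x), Add(N, Pow(N, 2))))
Pow(Add(Function('z')(72, Function('j')(-14)), Function('J')(232)), -1) = Pow(Add(Mul(72, Add(72, Mul(-7, -14), Pow(72, 2), Mul(72, Mul(-7, -14)))), Mul(2, 232)), -1) = Pow(Add(Mul(72, Add(72, 98, 5184, Mul(72, 98))), 464), -1) = Pow(Add(Mul(72, Add(72, 98, 5184, 7056)), 464), -1) = Pow(Add(Mul(72, 12410), 464), -1) = Pow(Add(893520, 464), -1) = Pow(893984, -1) = Rational(1, 893984)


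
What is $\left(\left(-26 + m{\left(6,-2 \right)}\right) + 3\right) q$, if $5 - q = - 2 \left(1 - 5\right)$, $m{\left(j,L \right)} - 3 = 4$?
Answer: $48$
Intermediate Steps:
$m{\left(j,L \right)} = 7$ ($m{\left(j,L \right)} = 3 + 4 = 7$)
$q = -3$ ($q = 5 - - 2 \left(1 - 5\right) = 5 - \left(-2\right) \left(-4\right) = 5 - 8 = -3$)
$\left(\left(-26 + m{\left(6,-2 \right)}\right) + 3\right) q = \left(\left(-26 + 7\right) + 3\right) \left(-3\right) = \left(-19 + 3\right) \left(-3\right) = \left(-16\right) \left(-3\right) = 48$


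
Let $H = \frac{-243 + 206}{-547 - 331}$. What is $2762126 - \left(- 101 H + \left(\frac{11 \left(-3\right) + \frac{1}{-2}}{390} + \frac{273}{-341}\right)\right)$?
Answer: $\frac{322520850551843}{116765220} \approx 2.7621 \cdot 10^{6}$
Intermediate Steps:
$H = \frac{37}{878}$ ($H = - \frac{37}{-878} = \left(-37\right) \left(- \frac{1}{878}\right) = \frac{37}{878} \approx 0.042141$)
$2762126 - \left(- 101 H + \left(\frac{11 \left(-3\right) + \frac{1}{-2}}{390} + \frac{273}{-341}\right)\right) = 2762126 - \left(\left(-101\right) \frac{37}{878} + \left(\frac{11 \left(-3\right) + \frac{1}{-2}}{390} + \frac{273}{-341}\right)\right) = 2762126 - \left(- \frac{3737}{878} + \left(\left(-33 - \frac{1}{2}\right) \frac{1}{390} + 273 \left(- \frac{1}{341}\right)\right)\right) = 2762126 - \left(- \frac{3737}{878} - \frac{235787}{265980}\right) = 2762126 - - \frac{600494123}{116765220} = 2762126 + \frac{600494123}{116765220} = \frac{322520850551843}{116765220}$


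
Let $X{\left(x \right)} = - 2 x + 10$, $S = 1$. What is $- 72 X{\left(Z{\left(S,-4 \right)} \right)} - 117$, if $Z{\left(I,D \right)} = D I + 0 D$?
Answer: $-1413$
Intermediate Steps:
$Z{\left(I,D \right)} = D I$ ($Z{\left(I,D \right)} = D I + 0 = D I$)
$X{\left(x \right)} = 10 - 2 x$
$- 72 X{\left(Z{\left(S,-4 \right)} \right)} - 117 = - 72 \left(10 - 2 \left(\left(-4\right) 1\right)\right) - 117 = - 72 \left(10 - -8\right) - 117 = - 72 \left(10 + 8\right) - 117 = \left(-72\right) 18 - 117 = -1296 - 117 = -1413$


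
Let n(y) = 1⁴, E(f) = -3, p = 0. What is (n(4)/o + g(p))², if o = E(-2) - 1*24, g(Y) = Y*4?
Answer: 1/729 ≈ 0.0013717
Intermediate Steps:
g(Y) = 4*Y
n(y) = 1
o = -27 (o = -3 - 1*24 = -3 - 24 = -27)
(n(4)/o + g(p))² = (1/(-27) + 4*0)² = (1*(-1/27) + 0)² = (-1/27 + 0)² = (-1/27)² = 1/729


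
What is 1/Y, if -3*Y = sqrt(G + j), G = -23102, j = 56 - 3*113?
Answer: I*sqrt(23385)/7795 ≈ 0.019618*I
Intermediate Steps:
j = -283 (j = 56 - 339 = -283)
Y = -I*sqrt(23385)/3 (Y = -sqrt(-23102 - 283)/3 = -I*sqrt(23385)/3 ≈ -50.974*I)
1/Y = 1/(-I*sqrt(23385)/3) = I*sqrt(23385)/7795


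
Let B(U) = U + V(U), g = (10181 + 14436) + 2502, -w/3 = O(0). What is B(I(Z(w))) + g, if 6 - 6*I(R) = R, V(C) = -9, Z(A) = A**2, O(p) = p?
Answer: 27111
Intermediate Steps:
w = 0 (w = -3*0 = 0)
I(R) = 1 - R/6
g = 27119 (g = 24617 + 2502 = 27119)
B(U) = -9 + U (B(U) = U - 9 = -9 + U)
B(I(Z(w))) + g = (-9 + (1 - 1/6*0**2)) + 27119 = (-9 + (1 - 1/6*0)) + 27119 = (-9 + (1 + 0)) + 27119 = (-9 + 1) + 27119 = -8 + 27119 = 27111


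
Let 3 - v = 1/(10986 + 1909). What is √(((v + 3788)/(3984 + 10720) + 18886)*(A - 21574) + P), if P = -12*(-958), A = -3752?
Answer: I*√67170068958235778629170/11850505 ≈ 21870.0*I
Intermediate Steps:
v = 38684/12895 (v = 3 - 1/(10986 + 1909) = 3 - 1/12895 = 38684/12895 ≈ 2.9999)
P = 11496
√(((v + 3788)/(3984 + 10720) + 18886)*(A - 21574) + P) = √(((38684/12895 + 3788)/(3984 + 10720) + 18886)*(-3752 - 21574) + 11496) = √(((48884944/12895)/14704 + 18886)*(-25326) + 11496) = √(((48884944/12895)*(1/14704) + 18886)*(-25326) + 11496) = √((3055309/11850505 + 18886)*(-25326) + 11496) = √((223811692739/11850505)*(-25326) + 11496) = √(-5668254930307914/11850505 + 11496) = √(-5668118696902434/11850505) = I*√67170068958235778629170/11850505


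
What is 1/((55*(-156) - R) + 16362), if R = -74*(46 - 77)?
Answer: 1/5488 ≈ 0.00018222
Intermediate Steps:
R = 2294 (R = -74*(-31) = 2294)
1/((55*(-156) - R) + 16362) = 1/((55*(-156) - 1*2294) + 16362) = 1/((-8580 - 2294) + 16362) = 1/(-10874 + 16362) = 1/5488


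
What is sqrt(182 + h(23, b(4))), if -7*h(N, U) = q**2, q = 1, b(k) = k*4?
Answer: sqrt(8911)/7 ≈ 13.485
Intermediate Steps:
b(k) = 4*k
h(N, U) = -1/7 (h(N, U) = -1/7*1**2 = -1/7*1 = -1/7)
sqrt(182 + h(23, b(4))) = sqrt(182 - 1/7) = sqrt(1273/7) = sqrt(8911)/7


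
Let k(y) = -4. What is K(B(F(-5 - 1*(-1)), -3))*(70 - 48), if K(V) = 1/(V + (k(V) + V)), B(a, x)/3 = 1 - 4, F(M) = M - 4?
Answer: -1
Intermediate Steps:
F(M) = -4 + M
B(a, x) = -9 (B(a, x) = 3*(1 - 4) = 3*(-3) = -9)
K(V) = 1/(-4 + 2*V) (K(V) = 1/(V + (-4 + V)) = 1/(-4 + 2*V))
K(B(F(-5 - 1*(-1)), -3))*(70 - 48) = (1/(2*(-2 - 9)))*(70 - 48) = ((1/2)/(-11))*22 = ((1/2)*(-1/11))*22 = -1/22*22 = -1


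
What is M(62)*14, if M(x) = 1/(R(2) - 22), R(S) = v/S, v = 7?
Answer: -28/37 ≈ -0.75676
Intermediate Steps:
R(S) = 7/S
M(x) = -2/37 (M(x) = 1/(7/2 - 22) = 1/(-37/2) = -2/37)
M(62)*14 = -2/37*14 = -28/37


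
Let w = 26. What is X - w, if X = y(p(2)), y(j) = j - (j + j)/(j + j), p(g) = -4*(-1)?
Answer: -23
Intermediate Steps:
p(g) = 4
y(j) = -1 + j (y(j) = j - 2*j/(2*j) = j - 2*j*1/(2*j) = j - 1*1 = j - 1 = -1 + j)
X = 3 (X = -1 + 4 = 3)
X - w = 3 - 1*26 = 3 - 26 = -23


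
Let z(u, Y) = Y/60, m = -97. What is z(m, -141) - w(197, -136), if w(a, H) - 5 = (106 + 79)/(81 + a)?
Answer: -22283/2780 ≈ -8.0155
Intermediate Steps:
z(u, Y) = Y/60 (z(u, Y) = Y*(1/60) = Y/60)
w(a, H) = 5 + 185/(81 + a) (w(a, H) = 5 + (106 + 79)/(81 + a) = 5 + 185/(81 + a))
z(m, -141) - w(197, -136) = (1/60)*(-141) - 5*(118 + 197)/(81 + 197) = -47/20 - 5*315/278 = -47/20 - 1*1575/278 = -47/20 - 1575/278 = -22283/2780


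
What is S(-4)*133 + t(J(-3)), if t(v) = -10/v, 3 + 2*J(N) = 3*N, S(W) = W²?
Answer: 6389/3 ≈ 2129.7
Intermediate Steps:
J(N) = -3/2 + 3*N/2 (J(N) = -3/2 + (3*N)/2 = -3/2 + 3*N/2)
S(-4)*133 + t(J(-3)) = (-4)²*133 - 10/(-3/2 + (3/2)*(-3)) = 16*133 - 10/(-3/2 - 9/2) = 2128 - 10/(-6) = 2128 - 10*(-⅙) = 2128 + 5/3 = 6389/3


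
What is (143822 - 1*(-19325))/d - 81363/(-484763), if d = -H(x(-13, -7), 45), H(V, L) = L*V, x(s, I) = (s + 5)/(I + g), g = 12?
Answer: 79093487297/34902936 ≈ 2266.1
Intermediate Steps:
x(s, I) = (5 + s)/(12 + I) (x(s, I) = (s + 5)/(I + 12) = (5 + s)/(12 + I))
d = 72 (d = -45*(5 - 13)/(12 - 7) = -45*-8/5 = -45*(1/5)*(-8) = -45*(-8)/5 = -1*(-72) = 72)
(143822 - 1*(-19325))/d - 81363/(-484763) = (143822 - 1*(-19325))/72 - 81363/(-484763) = (143822 + 19325)*(1/72) - 81363*(-1/484763) = 163147*(1/72) + 81363/484763 = 163147/72 + 81363/484763 = 79093487297/34902936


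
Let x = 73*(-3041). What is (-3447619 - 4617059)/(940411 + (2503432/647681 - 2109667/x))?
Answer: -579772315315206987/67607412660527983 ≈ -8.5756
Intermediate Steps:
x = -221993
(-3447619 - 4617059)/(940411 + (2503432/647681 - 2109667/x)) = (-3447619 - 4617059)/(940411 + (2503432/647681 - 2109667/(-221993))) = -8064678/(940411 + (2503432*(1/647681) - 2109667*(-1/221993))) = -8064678/(940411 + (2503432/647681 + 2109667/221993)) = -8064678/(940411 + 1922135612203/143780648233) = -8064678/135214825321055966/143780648233 = -8064678*143780648233/135214825321055966 = -579772315315206987/67607412660527983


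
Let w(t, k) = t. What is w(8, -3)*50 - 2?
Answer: 398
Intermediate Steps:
w(8, -3)*50 - 2 = 8*50 - 2 = 400 - 2 = 398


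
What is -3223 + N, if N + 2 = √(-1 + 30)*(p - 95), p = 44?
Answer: -3225 - 51*√29 ≈ -3499.6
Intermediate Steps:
N = -2 - 51*√29 (N = -2 + √(-1 + 30)*(44 - 95) = -2 + √29*(-51) = -2 - 51*√29 ≈ -276.64)
-3223 + N = -3223 + (-2 - 51*√29) = -3225 - 51*√29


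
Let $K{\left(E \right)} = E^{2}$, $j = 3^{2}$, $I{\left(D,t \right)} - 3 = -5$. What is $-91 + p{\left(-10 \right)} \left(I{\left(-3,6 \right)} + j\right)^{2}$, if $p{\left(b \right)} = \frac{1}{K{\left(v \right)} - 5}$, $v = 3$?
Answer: $- \frac{315}{4} \approx -78.75$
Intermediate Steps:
$I{\left(D,t \right)} = -2$ ($I{\left(D,t \right)} = 3 - 5 = -2$)
$j = 9$
$p{\left(b \right)} = \frac{1}{4}$ ($p{\left(b \right)} = \frac{1}{3^{2} - 5} = \frac{1}{9 - 5} = \frac{1}{4}$)
$-91 + p{\left(-10 \right)} \left(I{\left(-3,6 \right)} + j\right)^{2} = -91 + \frac{\left(-2 + 9\right)^{2}}{4} = -91 + \frac{7^{2}}{4} = -91 + \frac{1}{4} \cdot 49 = -91 + \frac{49}{4} = - \frac{315}{4}$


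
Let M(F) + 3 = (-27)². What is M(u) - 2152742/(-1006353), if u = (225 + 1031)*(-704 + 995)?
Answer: 732765020/1006353 ≈ 728.14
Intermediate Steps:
u = 365496 (u = 1256*291 = 365496)
M(F) = 726 (M(F) = -3 + (-27)² = -3 + 729 = 726)
M(u) - 2152742/(-1006353) = 726 - 2152742/(-1006353) = 726 - 2152742*(-1)/1006353 = 726 - 1*(-2152742/1006353) = 726 + 2152742/1006353 = 732765020/1006353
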